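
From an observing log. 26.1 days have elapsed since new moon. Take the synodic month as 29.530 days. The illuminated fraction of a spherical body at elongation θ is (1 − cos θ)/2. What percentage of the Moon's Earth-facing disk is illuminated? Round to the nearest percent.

Phase angle: θ = 360°·(26.1 d)/(29.530 d) = 318.2°.
cos 318.2° = 0.745, so f = (1 − 0.745)/2 = 0.127, so 13%.

13%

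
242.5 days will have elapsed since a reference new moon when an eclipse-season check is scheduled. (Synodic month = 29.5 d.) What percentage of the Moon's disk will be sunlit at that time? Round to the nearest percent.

Reduce mod P: 242.5 − 8×29.5 = 6.50 d into the current lunation.
Phase angle: θ = 360°·(6.50 d)/(29.5 d) = 79.3°.
Illuminated fraction = (1 − cos 79.3°)/2 = (1 − 0.185)/2 ≈ 0.407, so 41%.

41%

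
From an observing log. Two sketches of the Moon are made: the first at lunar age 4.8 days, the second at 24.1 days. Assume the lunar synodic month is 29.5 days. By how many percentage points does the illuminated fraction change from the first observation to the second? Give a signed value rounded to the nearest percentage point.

+6 percentage points

θ₁ = 360° × 4.8/29.5 = 58.6°, f₁ = (1 − cos θ₁)/2 = 0.239.
θ₂ = 360° × 24.1/29.5 = 294.1°, f₂ = (1 − cos θ₂)/2 = 0.296.
Change = f₂ − f₁ = +0.057 → +6 percentage points.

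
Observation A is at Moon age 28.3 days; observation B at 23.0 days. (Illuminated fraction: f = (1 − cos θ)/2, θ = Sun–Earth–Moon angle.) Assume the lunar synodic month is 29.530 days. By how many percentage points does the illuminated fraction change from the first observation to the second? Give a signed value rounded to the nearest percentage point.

θ₁ = 360° × 28.3/29.530 = 345.0°, f₁ = (1 − cos θ₁)/2 = 0.017.
θ₂ = 360° × 23.0/29.530 = 280.4°, f₂ = (1 − cos θ₂)/2 = 0.410.
Change = f₂ − f₁ = +0.393 → +39 percentage points.

+39 pp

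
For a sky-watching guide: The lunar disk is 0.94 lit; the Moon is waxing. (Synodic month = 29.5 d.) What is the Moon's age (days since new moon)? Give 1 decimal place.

12.4 days

cos θ = 1 − 2f = -0.880, giving a principal value of 151.6°.
Before full moon the principal value applies: θ = 151.6°.
At 360°/29.5 d per day, 151.6° corresponds to 12.43 days.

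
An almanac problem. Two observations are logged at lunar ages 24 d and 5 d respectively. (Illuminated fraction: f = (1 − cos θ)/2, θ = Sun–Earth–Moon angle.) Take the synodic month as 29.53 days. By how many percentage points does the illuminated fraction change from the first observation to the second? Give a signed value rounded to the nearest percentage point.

θ₁ = 360° × 24/29.53 = 292.6°, f₁ = (1 − cos θ₁)/2 = 0.308.
θ₂ = 360° × 5/29.53 = 61.0°, f₂ = (1 − cos θ₂)/2 = 0.257.
Change = f₂ − f₁ = -0.051 → -5 percentage points.

-5 percentage points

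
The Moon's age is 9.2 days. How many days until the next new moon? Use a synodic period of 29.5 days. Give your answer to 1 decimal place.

The next new moon completes the synodic month: 29.5 − 9.2 = 20.300 days.

20.3 days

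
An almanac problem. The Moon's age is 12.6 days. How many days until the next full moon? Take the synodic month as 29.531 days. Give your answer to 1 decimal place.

Full moon is 0.5 of the way through the cycle: age 0.5 × 29.531 = 14.765 d.
That is 14.765 − 12.6 = 2.165 days ahead.

2.2 days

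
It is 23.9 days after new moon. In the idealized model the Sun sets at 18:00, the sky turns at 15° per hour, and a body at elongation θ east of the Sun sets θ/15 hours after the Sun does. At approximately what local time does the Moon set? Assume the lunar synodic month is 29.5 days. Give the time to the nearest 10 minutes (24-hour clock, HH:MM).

The Moon has covered 23.9/29.5 of its cycle, so θ ≈ 360° × 23.9/29.5 = 291.7°.
The Moon trails the Sun by θ/15 = 291.7/15 ≈ 19.44 hours.
18:00 + 19.444 h ≈ 13:27 → 13:30 to the nearest ten minutes.

13:30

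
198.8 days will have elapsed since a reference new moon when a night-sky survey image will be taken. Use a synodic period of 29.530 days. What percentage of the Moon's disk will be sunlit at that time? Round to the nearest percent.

198.8/29.530 = 6.732 lunations, so 6 complete cycles and 21.62 d into the next.
Phase angle: θ = 360°·(21.62 d)/(29.530 d) = 263.6°.
Illuminated fraction = (1 − cos 263.6°)/2 = (1 − (-0.112))/2 ≈ 0.556, so 56%.

56%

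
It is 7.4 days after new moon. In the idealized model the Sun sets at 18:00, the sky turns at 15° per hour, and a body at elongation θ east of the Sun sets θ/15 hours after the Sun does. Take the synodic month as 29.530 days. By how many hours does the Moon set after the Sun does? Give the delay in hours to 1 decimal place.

6.0 h

Elongation θ = 360° × 7.4/29.530 ≈ 90.2°.
Delay after the Sun = 90.2° / (15°/h) ≈ 6.01 h.
So the Moon sets 6.01 h after the Sun.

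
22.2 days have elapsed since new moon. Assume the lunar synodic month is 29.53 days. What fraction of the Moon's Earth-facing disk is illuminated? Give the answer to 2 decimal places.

0.49

The Moon has covered 22.2/29.53 of its cycle, so θ ≈ 360° × 22.2/29.53 = 270.6°.
Illuminated fraction = (1 − cos 270.6°)/2 = (1 − 0.011)/2 ≈ 0.494.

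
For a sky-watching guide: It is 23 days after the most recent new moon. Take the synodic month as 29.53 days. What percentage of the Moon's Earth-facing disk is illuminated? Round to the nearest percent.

Phase angle: θ = 360°·(23 d)/(29.53 d) = 280.4°.
With cos θ = 0.180, the lit fraction is (1 − 0.180)/2 ≈ 0.410, so 41%.

41%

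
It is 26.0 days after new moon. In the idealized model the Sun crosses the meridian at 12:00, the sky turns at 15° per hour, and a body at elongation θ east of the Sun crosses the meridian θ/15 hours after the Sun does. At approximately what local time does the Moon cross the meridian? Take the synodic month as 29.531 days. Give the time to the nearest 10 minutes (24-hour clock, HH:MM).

Phase angle: θ = 360°·(26.0 d)/(29.531 d) = 317.0°.
The Moon trails the Sun by θ/15 = 317.0/15 ≈ 21.13 hours.
12:00 + 21.130 h ≈ 09:08 → 09:10 to the nearest ten minutes.

09:10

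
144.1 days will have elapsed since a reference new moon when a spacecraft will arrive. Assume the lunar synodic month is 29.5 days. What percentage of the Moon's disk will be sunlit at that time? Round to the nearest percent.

Reduce mod P: 144.1 − 4×29.5 = 26.10 d into the current lunation.
The Moon has covered 26.10/29.5 of its cycle, so θ ≈ 360° × 26.10/29.5 = 318.5°.
Illuminated fraction = (1 − cos 318.5°)/2 = (1 − 0.749)/2 ≈ 0.125, so 13%.

13%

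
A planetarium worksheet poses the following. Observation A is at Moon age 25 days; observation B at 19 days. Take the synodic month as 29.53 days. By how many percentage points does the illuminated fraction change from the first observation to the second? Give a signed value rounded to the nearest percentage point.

+60 percentage points

θ₁ = 360° × 25/29.53 = 304.8°, f₁ = (1 − cos θ₁)/2 = 0.215.
θ₂ = 360° × 19/29.53 = 231.6°, f₂ = (1 − cos θ₂)/2 = 0.810.
Change = f₂ − f₁ = +0.596 → +60 percentage points.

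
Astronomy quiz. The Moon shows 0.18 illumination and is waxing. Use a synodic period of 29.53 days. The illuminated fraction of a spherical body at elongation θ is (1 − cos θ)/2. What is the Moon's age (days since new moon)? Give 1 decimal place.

cos θ = 1 − 2f = 0.640, giving a principal value of 50.2°.
The Moon is waxing (0°–180°), so θ = 50.2° directly.
At 360°/29.53 d per day, 50.2° corresponds to 4.12 days.

4.1 days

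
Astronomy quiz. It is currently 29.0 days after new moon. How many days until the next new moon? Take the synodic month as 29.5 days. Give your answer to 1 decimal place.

0.5 days

The next new moon completes the synodic month: 29.5 − 29.0 = 0.500 days.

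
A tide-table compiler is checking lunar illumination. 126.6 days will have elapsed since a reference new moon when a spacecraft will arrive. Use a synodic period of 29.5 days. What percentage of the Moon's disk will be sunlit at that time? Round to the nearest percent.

126.6 d spans 4 complete synodic months (4 × 29.5 = 118.00 d) plus 8.60 d.
Phase angle: θ = 360°·(8.60 d)/(29.5 d) = 104.9°.
cos 104.9° = (-0.258), so f = (1 − (-0.258))/2 = 0.629, so 63%.

63%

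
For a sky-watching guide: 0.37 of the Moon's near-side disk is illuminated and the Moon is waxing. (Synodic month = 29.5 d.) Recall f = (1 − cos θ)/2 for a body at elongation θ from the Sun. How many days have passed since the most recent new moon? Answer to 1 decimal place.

6.1 days

From f = (1 − cos θ)/2: cos θ = 1 − 2×0.37 = 0.260; arccos → 74.9°.
Waxing ⇒ before full, so θ = 74.9°.
Age = 29.5 × 74.9°/360° ≈ 6.14 days.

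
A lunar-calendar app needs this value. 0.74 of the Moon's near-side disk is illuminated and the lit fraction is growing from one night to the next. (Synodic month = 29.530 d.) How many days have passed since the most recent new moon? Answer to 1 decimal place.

9.7 days

Invert f = (1 − cos θ)/2 to get cos θ = 1 − 2(0.74) = -0.480, hence θ₀ = arccos -0.480 = 118.7°.
Before full moon the principal value applies: θ = 118.7°.
Age = 29.530 × 118.7°/360° ≈ 9.74 days.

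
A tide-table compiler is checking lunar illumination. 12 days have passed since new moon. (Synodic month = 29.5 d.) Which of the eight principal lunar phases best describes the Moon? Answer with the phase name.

waxing gibbous

At 12/29.5 of the cycle, θ ≈ 146° — the waxing gibbous range.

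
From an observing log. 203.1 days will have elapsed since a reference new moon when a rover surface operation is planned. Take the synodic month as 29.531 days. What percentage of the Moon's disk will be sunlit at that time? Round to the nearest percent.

14%

203.1/29.531 = 6.878 lunations, so 6 complete cycles and 25.91 d into the next.
Phase angle: θ = 360°·(25.91 d)/(29.531 d) = 315.9°.
With cos θ = 0.718, the lit fraction is (1 − 0.718)/2 ≈ 0.141, so 14%.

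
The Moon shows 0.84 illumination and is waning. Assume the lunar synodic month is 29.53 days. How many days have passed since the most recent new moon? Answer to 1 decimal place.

From f = (1 − cos θ)/2: cos θ = 1 − 2×0.84 = -0.680; arccos → 132.8°.
Since the Moon is past full (waning), take the reflex angle: θ = 360° − 132.8° = 227.2°.
That fraction of the synodic month is 227.2/360 × 29.53 d ≈ 18.63 d.

18.6 days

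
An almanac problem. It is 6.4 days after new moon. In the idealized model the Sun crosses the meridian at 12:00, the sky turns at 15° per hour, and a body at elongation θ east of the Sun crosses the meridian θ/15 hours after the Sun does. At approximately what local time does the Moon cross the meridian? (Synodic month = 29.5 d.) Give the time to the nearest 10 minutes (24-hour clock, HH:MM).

17:10

The Moon has covered 6.4/29.5 of its cycle, so θ ≈ 360° × 6.4/29.5 = 78.1°.
At 15° of sky rotation per hour, 78.1° corresponds to a 5.21 h lag.
12:00 + 5.207 h ≈ 17:12 → 17:10 to the nearest ten minutes.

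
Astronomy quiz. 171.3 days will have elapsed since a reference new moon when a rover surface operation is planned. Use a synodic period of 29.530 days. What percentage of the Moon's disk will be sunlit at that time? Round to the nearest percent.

34%

Reduce mod P: 171.3 − 5×29.530 = 23.65 d into the current lunation.
Elongation θ = 360° × 23.65/29.530 ≈ 288.3°.
Illuminated fraction = (1 − cos 288.3°)/2 = (1 − 0.314)/2 ≈ 0.343, so 34%.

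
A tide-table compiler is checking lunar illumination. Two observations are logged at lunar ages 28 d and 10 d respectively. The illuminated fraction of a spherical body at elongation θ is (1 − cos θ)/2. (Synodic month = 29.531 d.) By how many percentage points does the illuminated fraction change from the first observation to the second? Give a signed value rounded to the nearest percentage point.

+74 percentage points

θ₁ = 360° × 28/29.531 = 341.3°, f₁ = (1 − cos θ₁)/2 = 0.026.
θ₂ = 360° × 10/29.531 = 121.9°, f₂ = (1 − cos θ₂)/2 = 0.764.
Change = f₂ − f₁ = +0.738 → +74 percentage points.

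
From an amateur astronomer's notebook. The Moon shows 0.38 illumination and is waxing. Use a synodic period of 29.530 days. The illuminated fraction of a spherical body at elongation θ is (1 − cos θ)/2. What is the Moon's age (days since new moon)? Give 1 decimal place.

6.2 days

cos θ = 1 − 2f = 0.240, giving a principal value of 76.1°.
The Moon is waxing (0°–180°), so θ = 76.1° directly.
At 360°/29.530 d per day, 76.1° corresponds to 6.24 days.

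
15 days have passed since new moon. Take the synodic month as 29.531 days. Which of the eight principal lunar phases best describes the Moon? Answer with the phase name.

θ ≈ 360° × 15/29.531 = 183°, which falls in the full moon sector.

full moon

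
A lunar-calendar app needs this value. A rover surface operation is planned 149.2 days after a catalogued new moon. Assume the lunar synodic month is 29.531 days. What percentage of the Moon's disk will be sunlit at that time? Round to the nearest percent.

3%

149.2/29.531 = 5.052 lunations, so 5 complete cycles and 1.54 d into the next.
Elongation θ = 360° × 1.54/29.531 ≈ 18.8°.
Illuminated fraction = (1 − cos 18.8°)/2 = (1 − 0.946)/2 ≈ 0.027, so 3%.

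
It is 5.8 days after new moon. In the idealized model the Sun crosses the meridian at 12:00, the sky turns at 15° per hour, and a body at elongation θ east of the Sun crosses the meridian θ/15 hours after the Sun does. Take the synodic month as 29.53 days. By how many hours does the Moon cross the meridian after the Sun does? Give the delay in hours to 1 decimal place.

The Moon has covered 5.8/29.53 of its cycle, so θ ≈ 360° × 5.8/29.53 = 70.7°.
Delay after the Sun = 70.7° / (15°/h) ≈ 4.71 h.
So the Moon crosses the meridian 4.71 h after the Sun.

4.7 h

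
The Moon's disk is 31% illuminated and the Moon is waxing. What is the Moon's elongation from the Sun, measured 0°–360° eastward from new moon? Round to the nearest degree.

68°

From f = (1 − cos θ)/2: cos θ = 1 − 2×0.31 = 0.380; arccos → 67.7°.
The Moon is waxing (0°–180°), so θ = 67.7° directly.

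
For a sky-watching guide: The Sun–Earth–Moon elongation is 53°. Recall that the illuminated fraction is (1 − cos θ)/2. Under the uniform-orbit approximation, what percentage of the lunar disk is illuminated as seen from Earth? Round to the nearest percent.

20%

cos 53° = 0.602, so f = (1 − 0.602)/2 = 0.199, i.e. 20%.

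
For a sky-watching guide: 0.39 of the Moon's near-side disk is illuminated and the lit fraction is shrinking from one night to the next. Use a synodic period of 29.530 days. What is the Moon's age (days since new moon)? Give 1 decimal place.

From f = (1 − cos θ)/2: cos θ = 1 − 2×0.39 = 0.220; arccos → 77.3°.
Since the Moon is past full (waning), take the reflex angle: θ = 360° − 77.3° = 282.7°.
That fraction of the synodic month is 282.7/360 × 29.530 d ≈ 23.19 d.

23.2 days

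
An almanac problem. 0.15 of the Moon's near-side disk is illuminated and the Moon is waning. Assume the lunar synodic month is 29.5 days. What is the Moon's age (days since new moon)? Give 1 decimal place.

25.8 days

Invert f = (1 − cos θ)/2 to get cos θ = 1 − 2(0.15) = 0.700, hence θ₀ = arccos 0.700 = 45.6°.
A waning Moon lies in 180°–360°, so θ = 360° − 45.6° = 314.4°.
Age = 29.5 × 314.4°/360° ≈ 25.77 days.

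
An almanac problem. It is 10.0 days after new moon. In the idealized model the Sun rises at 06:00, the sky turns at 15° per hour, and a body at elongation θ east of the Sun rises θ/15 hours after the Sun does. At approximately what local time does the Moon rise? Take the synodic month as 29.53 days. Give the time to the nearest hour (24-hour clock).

The Moon has covered 10.0/29.53 of its cycle, so θ ≈ 360° × 10.0/29.53 = 121.9°.
Delay after the Sun = 121.9° / (15°/h) ≈ 8.13 h.
06:00 + 8.13 h ≈ 14:08 → 14:00 to the nearest hour.

14:00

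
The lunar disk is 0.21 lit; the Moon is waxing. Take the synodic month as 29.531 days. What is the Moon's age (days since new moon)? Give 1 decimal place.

4.5 days

Invert f = (1 − cos θ)/2 to get cos θ = 1 − 2(0.21) = 0.580, hence θ₀ = arccos 0.580 = 54.5°.
Before full moon the principal value applies: θ = 54.5°.
Age = 29.531 × 54.5°/360° ≈ 4.47 days.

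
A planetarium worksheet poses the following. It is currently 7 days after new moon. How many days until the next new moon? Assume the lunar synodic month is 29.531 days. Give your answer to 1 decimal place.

The next new moon completes the synodic month: 29.531 − 7 = 22.531 days.

22.5 days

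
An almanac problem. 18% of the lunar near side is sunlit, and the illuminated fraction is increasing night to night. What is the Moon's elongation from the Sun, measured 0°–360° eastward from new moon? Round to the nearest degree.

Invert f = (1 − cos θ)/2 to get cos θ = 1 − 2(0.18) = 0.640, hence θ₀ = arccos 0.640 = 50.2°.
Waxing ⇒ before full, so θ = 50.2°.

50°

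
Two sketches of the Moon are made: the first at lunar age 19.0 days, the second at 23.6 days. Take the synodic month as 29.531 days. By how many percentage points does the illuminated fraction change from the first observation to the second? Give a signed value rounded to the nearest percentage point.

First observation: θ = 360°·19.0/29.531 = 231.6°, so f = 0.810.
Second observation: θ = 287.7°, f = 0.348.
Δf = 0.348 − 0.810 = -0.462, i.e. -46 pp.

-46 percentage points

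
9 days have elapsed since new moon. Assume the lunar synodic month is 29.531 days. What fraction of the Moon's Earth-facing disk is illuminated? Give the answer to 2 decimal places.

0.67

Elongation θ = 360° × 9/29.531 ≈ 109.7°.
Illuminated fraction = (1 − cos 109.7°)/2 = (1 − (-0.337))/2 ≈ 0.669.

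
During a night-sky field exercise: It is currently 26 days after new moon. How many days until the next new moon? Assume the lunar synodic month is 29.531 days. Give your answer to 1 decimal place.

3.5 days

The next new moon completes the synodic month: 29.531 − 26 = 3.531 days.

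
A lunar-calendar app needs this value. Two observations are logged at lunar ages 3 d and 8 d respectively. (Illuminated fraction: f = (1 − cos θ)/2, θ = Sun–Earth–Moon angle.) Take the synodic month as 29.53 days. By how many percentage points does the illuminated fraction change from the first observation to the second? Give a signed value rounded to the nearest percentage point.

θ₁ = 360° × 3/29.53 = 36.6°, f₁ = (1 − cos θ₁)/2 = 0.098.
θ₂ = 360° × 8/29.53 = 97.5°, f₂ = (1 − cos θ₂)/2 = 0.566.
Change = f₂ − f₁ = +0.467 → +47 percentage points.

+47 pp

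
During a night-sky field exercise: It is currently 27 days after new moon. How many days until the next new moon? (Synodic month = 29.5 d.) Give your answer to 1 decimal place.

The next new moon completes the synodic month: 29.5 − 27 = 2.500 days.

2.5 days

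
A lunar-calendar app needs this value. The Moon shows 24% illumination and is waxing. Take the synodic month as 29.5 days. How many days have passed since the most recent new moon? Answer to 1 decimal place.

Invert f = (1 − cos θ)/2 to get cos θ = 1 − 2(0.24) = 0.520, hence θ₀ = arccos 0.520 = 58.7°.
The Moon is waxing (0°–180°), so θ = 58.7° directly.
Age = 29.5 × 58.7°/360° ≈ 4.81 days.

4.8 days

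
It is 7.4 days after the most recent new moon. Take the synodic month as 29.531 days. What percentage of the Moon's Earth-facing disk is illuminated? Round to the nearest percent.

Elongation θ = 360° × 7.4/29.531 ≈ 90.2°.
cos 90.2° = (-0.004), so f = (1 − (-0.004))/2 = 0.502, so 50%.

50%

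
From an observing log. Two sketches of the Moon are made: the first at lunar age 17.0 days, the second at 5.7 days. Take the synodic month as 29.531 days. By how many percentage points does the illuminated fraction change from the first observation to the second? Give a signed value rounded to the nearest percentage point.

-62 pp

First observation: θ = 360°·17.0/29.531 = 207.2°, so f = 0.945.
Second observation: θ = 69.5°, f = 0.325.
Δf = 0.325 − 0.945 = -0.620, i.e. -62 pp.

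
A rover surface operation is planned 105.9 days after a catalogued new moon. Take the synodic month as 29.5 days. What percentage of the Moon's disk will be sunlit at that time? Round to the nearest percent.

105.9 d spans 3 complete synodic months (3 × 29.5 = 88.50 d) plus 17.40 d.
Phase angle: θ = 360°·(17.40 d)/(29.5 d) = 212.3°.
Illuminated fraction = (1 − cos 212.3°)/2 = (1 − (-0.845))/2 ≈ 0.922, so 92%.

92%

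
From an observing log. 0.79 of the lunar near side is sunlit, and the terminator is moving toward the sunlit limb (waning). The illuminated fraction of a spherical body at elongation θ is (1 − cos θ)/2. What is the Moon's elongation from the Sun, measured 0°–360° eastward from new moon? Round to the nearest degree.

cos θ = 1 − 2f = -0.580, giving a principal value of 125.5°.
Waning ⇒ past full, so θ = 360° − 125.5° = 234.5°.

235°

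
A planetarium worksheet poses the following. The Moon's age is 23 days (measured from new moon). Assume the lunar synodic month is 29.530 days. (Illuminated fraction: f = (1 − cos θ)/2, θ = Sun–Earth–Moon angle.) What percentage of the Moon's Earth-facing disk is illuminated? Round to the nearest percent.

41%

Phase angle: θ = 360°·(23 d)/(29.530 d) = 280.4°.
cos 280.4° = 0.180, so f = (1 − 0.180)/2 = 0.410, so 41%.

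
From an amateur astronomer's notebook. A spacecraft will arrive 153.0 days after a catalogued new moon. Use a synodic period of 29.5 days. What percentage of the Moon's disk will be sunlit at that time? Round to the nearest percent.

31%

153.0 d spans 5 complete synodic months (5 × 29.5 = 147.50 d) plus 5.50 d.
Elongation θ = 360° × 5.50/29.5 ≈ 67.1°.
With cos θ = 0.389, the lit fraction is (1 − 0.389)/2 ≈ 0.306, so 31%.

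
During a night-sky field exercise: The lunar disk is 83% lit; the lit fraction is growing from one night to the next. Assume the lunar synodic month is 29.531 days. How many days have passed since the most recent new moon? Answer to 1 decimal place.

10.8 days

Invert f = (1 − cos θ)/2 to get cos θ = 1 − 2(0.83) = -0.660, hence θ₀ = arccos -0.660 = 131.3°.
Waxing ⇒ before full, so θ = 131.3°.
At 360°/29.531 d per day, 131.3° corresponds to 10.77 days.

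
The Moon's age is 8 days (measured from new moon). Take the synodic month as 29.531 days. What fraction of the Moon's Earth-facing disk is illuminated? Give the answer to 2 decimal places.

Phase angle: θ = 360°·(8 d)/(29.531 d) = 97.5°.
Illuminated fraction = (1 − cos 97.5°)/2 = (1 − (-0.131))/2 ≈ 0.565.

0.57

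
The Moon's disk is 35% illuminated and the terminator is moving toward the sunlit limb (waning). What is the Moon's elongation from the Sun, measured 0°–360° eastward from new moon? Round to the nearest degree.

287°

Invert f = (1 − cos θ)/2 to get cos θ = 1 − 2(0.35) = 0.300, hence θ₀ = arccos 0.300 = 72.5°.
Since the Moon is past full (waning), take the reflex angle: θ = 360° − 72.5° = 287.5°.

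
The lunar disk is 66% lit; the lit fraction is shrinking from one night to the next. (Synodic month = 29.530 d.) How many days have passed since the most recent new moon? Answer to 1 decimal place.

Invert f = (1 − cos θ)/2 to get cos θ = 1 − 2(0.66) = -0.320, hence θ₀ = arccos -0.320 = 108.7°.
A waning Moon lies in 180°–360°, so θ = 360° − 108.7° = 251.3°.
That fraction of the synodic month is 251.3/360 × 29.530 d ≈ 20.62 d.

20.6 days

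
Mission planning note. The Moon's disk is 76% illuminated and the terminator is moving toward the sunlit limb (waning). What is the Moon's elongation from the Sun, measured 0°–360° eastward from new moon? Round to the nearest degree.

239°

Invert f = (1 − cos θ)/2 to get cos θ = 1 − 2(0.76) = -0.520, hence θ₀ = arccos -0.520 = 121.3°.
A waning Moon lies in 180°–360°, so θ = 360° − 121.3° = 238.7°.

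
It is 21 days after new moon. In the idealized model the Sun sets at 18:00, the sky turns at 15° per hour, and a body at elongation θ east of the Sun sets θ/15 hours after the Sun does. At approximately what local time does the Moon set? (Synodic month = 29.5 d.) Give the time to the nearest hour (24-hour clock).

Elongation θ = 360° × 21/29.5 ≈ 256.3°.
The Moon trails the Sun by θ/15 = 256.3/15 ≈ 17.08 hours.
18:00 + 17.08 h ≈ 11:05 → 11:00 to the nearest hour.

11:00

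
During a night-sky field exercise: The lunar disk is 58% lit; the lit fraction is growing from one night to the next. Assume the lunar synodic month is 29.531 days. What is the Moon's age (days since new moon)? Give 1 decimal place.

Invert f = (1 − cos θ)/2 to get cos θ = 1 − 2(0.58) = -0.160, hence θ₀ = arccos -0.160 = 99.2°.
Waxing ⇒ before full, so θ = 99.2°.
At 360°/29.531 d per day, 99.2° corresponds to 8.14 days.

8.1 days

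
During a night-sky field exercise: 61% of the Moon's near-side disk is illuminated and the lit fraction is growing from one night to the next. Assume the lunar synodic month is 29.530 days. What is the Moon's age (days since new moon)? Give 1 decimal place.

8.4 days

Invert f = (1 − cos θ)/2 to get cos θ = 1 − 2(0.61) = -0.220, hence θ₀ = arccos -0.220 = 102.7°.
The Moon is waxing (0°–180°), so θ = 102.7° directly.
That fraction of the synodic month is 102.7/360 × 29.530 d ≈ 8.42 d.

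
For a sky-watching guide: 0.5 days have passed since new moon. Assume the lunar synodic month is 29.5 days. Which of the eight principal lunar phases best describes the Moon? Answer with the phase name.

new moon

θ ≈ 360° × 0.5/29.5 = 6°, which falls in the new moon sector.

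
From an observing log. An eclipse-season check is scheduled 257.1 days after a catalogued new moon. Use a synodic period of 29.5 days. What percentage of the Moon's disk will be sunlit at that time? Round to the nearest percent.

61%

257.1 d spans 8 complete synodic months (8 × 29.5 = 236.00 d) plus 21.10 d.
The Moon has covered 21.10/29.5 of its cycle, so θ ≈ 360° × 21.10/29.5 = 257.5°.
Illuminated fraction = (1 − cos 257.5°)/2 = (1 − (-0.217))/2 ≈ 0.608, so 61%.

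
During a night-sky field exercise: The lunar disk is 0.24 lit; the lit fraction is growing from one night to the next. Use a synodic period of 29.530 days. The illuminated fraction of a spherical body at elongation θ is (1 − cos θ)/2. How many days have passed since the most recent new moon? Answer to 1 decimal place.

4.8 days

From f = (1 − cos θ)/2: cos θ = 1 − 2×0.24 = 0.520; arccos → 58.7°.
The Moon is waxing (0°–180°), so θ = 58.7° directly.
That fraction of the synodic month is 58.7/360 × 29.530 d ≈ 4.81 d.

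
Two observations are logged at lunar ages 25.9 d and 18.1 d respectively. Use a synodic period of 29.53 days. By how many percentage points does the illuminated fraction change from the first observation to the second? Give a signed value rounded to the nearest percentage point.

+74 pp

θ₁ = 360° × 25.9/29.53 = 315.7°, f₁ = (1 − cos θ₁)/2 = 0.142.
θ₂ = 360° × 18.1/29.53 = 220.7°, f₂ = (1 − cos θ₂)/2 = 0.879.
Change = f₂ − f₁ = +0.737 → +74 percentage points.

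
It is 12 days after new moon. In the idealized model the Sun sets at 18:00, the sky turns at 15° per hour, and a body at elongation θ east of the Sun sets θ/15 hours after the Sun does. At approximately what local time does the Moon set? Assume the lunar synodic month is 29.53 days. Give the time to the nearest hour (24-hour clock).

Elongation θ = 360° × 12/29.53 ≈ 146.3°.
The Moon trails the Sun by θ/15 = 146.3/15 ≈ 9.75 hours.
18:00 + 9.75 h ≈ 03:45 → 04:00 to the nearest hour.

04:00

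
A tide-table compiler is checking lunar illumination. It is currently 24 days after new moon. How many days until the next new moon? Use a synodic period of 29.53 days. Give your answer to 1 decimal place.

5.5 days

The next new moon completes the synodic month: 29.53 − 24 = 5.530 days.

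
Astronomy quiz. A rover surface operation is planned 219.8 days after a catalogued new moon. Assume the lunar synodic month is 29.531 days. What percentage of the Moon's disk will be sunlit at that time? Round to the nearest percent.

97%

Reduce mod P: 219.8 − 7×29.531 = 13.08 d into the current lunation.
The Moon has covered 13.08/29.531 of its cycle, so θ ≈ 360° × 13.08/29.531 = 159.5°.
Illuminated fraction = (1 − cos 159.5°)/2 = (1 − (-0.937))/2 ≈ 0.968, so 97%.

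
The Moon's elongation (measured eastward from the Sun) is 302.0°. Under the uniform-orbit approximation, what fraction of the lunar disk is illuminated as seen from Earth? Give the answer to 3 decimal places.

f = (1 − cos 302.0°)/2 = (1 − 0.530)/2 ≈ 0.235.

0.235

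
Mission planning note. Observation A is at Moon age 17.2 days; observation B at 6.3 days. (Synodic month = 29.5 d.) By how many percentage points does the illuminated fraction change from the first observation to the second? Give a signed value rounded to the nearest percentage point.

First observation: θ = 360°·17.2/29.5 = 209.9°, so f = 0.933.
Second observation: θ = 76.9°, f = 0.387.
Δf = 0.387 − 0.933 = -0.547, i.e. -55 pp.

-55 pp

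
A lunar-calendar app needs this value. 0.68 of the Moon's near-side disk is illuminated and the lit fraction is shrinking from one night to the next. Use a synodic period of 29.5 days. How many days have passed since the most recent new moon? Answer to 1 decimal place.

cos θ = 1 − 2f = -0.360, giving a principal value of 111.1°.
Since the Moon is past full (waning), take the reflex angle: θ = 360° − 111.1° = 248.9°.
At 360°/29.5 d per day, 248.9° corresponds to 20.40 days.

20.4 days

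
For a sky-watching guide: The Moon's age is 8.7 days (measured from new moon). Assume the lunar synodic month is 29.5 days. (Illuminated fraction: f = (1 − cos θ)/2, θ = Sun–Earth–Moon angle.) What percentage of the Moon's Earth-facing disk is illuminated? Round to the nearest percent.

The Moon has covered 8.7/29.5 of its cycle, so θ ≈ 360° × 8.7/29.5 = 106.2°.
Illuminated fraction = (1 − cos 106.2°)/2 = (1 − (-0.278))/2 ≈ 0.639, so 64%.

64%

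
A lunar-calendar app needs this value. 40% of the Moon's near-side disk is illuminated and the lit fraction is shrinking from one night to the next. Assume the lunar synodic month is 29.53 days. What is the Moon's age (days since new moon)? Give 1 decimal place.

23.1 days

From f = (1 − cos θ)/2: cos θ = 1 − 2×0.40 = 0.200; arccos → 78.5°.
A waning Moon lies in 180°–360°, so θ = 360° − 78.5° = 281.5°.
At 360°/29.53 d per day, 281.5° corresponds to 23.09 days.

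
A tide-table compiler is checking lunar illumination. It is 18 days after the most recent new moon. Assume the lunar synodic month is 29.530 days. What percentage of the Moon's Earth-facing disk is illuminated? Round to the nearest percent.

Phase angle: θ = 360°·(18 d)/(29.530 d) = 219.4°.
Illuminated fraction = (1 − cos 219.4°)/2 = (1 − (-0.772))/2 ≈ 0.886, so 89%.

89%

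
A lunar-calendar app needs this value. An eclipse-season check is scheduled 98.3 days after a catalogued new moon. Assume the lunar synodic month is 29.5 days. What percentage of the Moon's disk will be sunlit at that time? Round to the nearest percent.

75%

98.3 d spans 3 complete synodic months (3 × 29.5 = 88.50 d) plus 9.80 d.
Phase angle: θ = 360°·(9.80 d)/(29.5 d) = 119.6°.
cos 119.6° = (-0.494), so f = (1 − (-0.494))/2 = 0.747, so 75%.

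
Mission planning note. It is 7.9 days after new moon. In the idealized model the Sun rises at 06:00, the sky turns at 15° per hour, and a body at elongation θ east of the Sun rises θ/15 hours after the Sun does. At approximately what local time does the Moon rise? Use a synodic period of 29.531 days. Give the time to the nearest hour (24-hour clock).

The Moon has covered 7.9/29.531 of its cycle, so θ ≈ 360° × 7.9/29.531 = 96.3°.
At 15° of sky rotation per hour, 96.3° corresponds to a 6.42 h lag.
06:00 + 6.42 h ≈ 12:25 → 12:00 to the nearest hour.

12:00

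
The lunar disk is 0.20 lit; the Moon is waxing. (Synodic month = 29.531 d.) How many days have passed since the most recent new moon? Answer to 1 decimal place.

cos θ = 1 − 2f = 0.600, giving a principal value of 53.1°.
The Moon is waxing (0°–180°), so θ = 53.1° directly.
That fraction of the synodic month is 53.1/360 × 29.531 d ≈ 4.36 d.

4.4 days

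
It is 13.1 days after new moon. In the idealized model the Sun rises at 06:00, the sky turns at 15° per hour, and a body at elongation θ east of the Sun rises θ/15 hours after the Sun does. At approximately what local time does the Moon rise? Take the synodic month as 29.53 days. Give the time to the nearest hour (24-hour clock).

Phase angle: θ = 360°·(13.1 d)/(29.53 d) = 159.7°.
Delay after the Sun = 159.7° / (15°/h) ≈ 10.65 h.
06:00 + 10.65 h ≈ 16:39 → 17:00 to the nearest hour.

17:00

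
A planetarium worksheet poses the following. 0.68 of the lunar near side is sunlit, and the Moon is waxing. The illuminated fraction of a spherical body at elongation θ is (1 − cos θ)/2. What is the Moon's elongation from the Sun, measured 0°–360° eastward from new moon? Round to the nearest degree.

From f = (1 − cos θ)/2: cos θ = 1 − 2×0.68 = -0.360; arccos → 111.1°.
Before full moon the principal value applies: θ = 111.1°.

111°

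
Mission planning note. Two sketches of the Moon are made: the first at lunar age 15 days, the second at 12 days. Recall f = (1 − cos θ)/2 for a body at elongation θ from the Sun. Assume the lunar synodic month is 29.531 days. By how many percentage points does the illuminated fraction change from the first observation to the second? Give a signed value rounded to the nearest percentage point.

-8 percentage points

θ₁ = 360° × 15/29.531 = 182.9°, f₁ = (1 − cos θ₁)/2 = 0.999.
θ₂ = 360° × 12/29.531 = 146.3°, f₂ = (1 − cos θ₂)/2 = 0.916.
Change = f₂ − f₁ = -0.083 → -8 percentage points.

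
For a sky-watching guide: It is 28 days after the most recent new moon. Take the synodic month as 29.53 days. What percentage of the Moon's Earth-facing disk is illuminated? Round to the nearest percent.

Elongation θ = 360° × 28/29.53 ≈ 341.3°.
cos 341.3° = 0.947, so f = (1 − 0.947)/2 = 0.026, so 3%.

3%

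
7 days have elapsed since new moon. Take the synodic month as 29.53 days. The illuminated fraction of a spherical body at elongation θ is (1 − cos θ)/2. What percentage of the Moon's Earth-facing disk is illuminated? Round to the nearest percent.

46%

Phase angle: θ = 360°·(7 d)/(29.53 d) = 85.3°.
cos 85.3° = 0.081, so f = (1 − 0.081)/2 = 0.459, so 46%.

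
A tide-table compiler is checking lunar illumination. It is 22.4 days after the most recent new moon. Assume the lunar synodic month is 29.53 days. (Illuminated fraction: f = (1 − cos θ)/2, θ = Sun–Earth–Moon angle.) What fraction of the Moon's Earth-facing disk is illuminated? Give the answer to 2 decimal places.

Phase angle: θ = 360°·(22.4 d)/(29.53 d) = 273.1°.
cos 273.1° = 0.054, so f = (1 − 0.054)/2 = 0.473.

0.47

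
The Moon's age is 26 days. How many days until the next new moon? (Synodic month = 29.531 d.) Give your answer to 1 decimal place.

The next new moon completes the synodic month: 29.531 − 26 = 3.531 days.

3.5 days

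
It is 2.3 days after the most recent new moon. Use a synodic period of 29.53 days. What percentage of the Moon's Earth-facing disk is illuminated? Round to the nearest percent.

6%

The Moon has covered 2.3/29.53 of its cycle, so θ ≈ 360° × 2.3/29.53 = 28.0°.
With cos θ = 0.883, the lit fraction is (1 − 0.883)/2 ≈ 0.059, so 6%.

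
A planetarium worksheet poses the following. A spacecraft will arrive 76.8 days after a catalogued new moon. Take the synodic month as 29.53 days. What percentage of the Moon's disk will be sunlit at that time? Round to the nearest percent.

Reduce mod P: 76.8 − 2×29.53 = 17.74 d into the current lunation.
The Moon has covered 17.74/29.53 of its cycle, so θ ≈ 360° × 17.74/29.53 = 216.3°.
With cos θ = (-0.806), the lit fraction is (1 − (-0.806))/2 ≈ 0.903, so 90%.

90%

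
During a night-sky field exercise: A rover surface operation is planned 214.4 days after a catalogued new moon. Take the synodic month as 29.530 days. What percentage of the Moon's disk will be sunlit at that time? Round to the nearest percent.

53%

Reduce mod P: 214.4 − 7×29.530 = 7.69 d into the current lunation.
Elongation θ = 360° × 7.69/29.530 ≈ 93.7°.
Illuminated fraction = (1 − cos 93.7°)/2 = (1 − (-0.065))/2 ≈ 0.533, so 53%.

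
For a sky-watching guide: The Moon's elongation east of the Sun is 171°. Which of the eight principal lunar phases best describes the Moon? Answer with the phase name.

171° lies in the full moon sector of the 8-phase cycle.

full moon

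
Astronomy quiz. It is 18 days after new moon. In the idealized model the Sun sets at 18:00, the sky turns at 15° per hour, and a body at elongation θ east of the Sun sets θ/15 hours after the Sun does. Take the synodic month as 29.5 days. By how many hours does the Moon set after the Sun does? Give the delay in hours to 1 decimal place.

Elongation θ = 360° × 18/29.5 ≈ 219.7°.
The Moon trails the Sun by θ/15 = 219.7/15 ≈ 14.64 hours.
So the Moon sets 14.64 h after the Sun.

14.6 h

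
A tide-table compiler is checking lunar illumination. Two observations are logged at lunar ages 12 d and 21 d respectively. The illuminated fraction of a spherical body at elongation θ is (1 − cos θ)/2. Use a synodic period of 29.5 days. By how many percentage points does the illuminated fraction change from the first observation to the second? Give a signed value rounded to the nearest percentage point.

θ₁ = 360° × 12/29.5 = 146.4°, f₁ = (1 − cos θ₁)/2 = 0.917.
θ₂ = 360° × 21/29.5 = 256.3°, f₂ = (1 − cos θ₂)/2 = 0.619.
Change = f₂ − f₁ = -0.298 → -30 percentage points.

-30 percentage points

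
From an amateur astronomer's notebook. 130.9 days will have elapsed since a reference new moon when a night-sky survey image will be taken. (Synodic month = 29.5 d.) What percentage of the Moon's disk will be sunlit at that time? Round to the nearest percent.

96%

130.9 d spans 4 complete synodic months (4 × 29.5 = 118.00 d) plus 12.90 d.
Phase angle: θ = 360°·(12.90 d)/(29.5 d) = 157.4°.
With cos θ = (-0.923), the lit fraction is (1 − (-0.923))/2 ≈ 0.962, so 96%.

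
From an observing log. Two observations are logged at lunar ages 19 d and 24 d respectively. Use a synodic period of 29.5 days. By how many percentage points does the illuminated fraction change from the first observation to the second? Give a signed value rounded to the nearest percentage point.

θ₁ = 360° × 19/29.5 = 231.9°, f₁ = (1 − cos θ₁)/2 = 0.809.
θ₂ = 360° × 24/29.5 = 292.9°, f₂ = (1 − cos θ₂)/2 = 0.306.
Change = f₂ − f₁ = -0.503 → -50 percentage points.

-50 pp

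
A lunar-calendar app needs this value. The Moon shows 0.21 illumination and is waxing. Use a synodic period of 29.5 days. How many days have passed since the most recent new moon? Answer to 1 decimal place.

4.5 days

cos θ = 1 − 2f = 0.580, giving a principal value of 54.5°.
The Moon is waxing (0°–180°), so θ = 54.5° directly.
Age = 29.5 × 54.5°/360° ≈ 4.47 days.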